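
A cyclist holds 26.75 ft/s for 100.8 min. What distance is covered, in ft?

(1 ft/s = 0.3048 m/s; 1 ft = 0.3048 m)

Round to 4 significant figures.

1.618×10⁵ ft

26.75 ft/s × 0.3048 → 8.1534 m/s
100.8 min × 60 → 6048 s
d = v × t = 8.1534 m/s × 6048 s = 49311.8 m
49311.8 m ÷ (0.3048 m/ft) = 161784 ft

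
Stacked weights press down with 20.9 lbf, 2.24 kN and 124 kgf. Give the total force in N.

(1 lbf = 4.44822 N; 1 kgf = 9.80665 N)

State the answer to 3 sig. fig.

20.9 lbf × 4.44822 = 92.9678 N
2.24 kN × 1000 = 2240 N
124 kgf × 9.80665 = 1216.02 N
Total: 92.9678 + 2240 + 1216.02 = 3548.99 N

3550 N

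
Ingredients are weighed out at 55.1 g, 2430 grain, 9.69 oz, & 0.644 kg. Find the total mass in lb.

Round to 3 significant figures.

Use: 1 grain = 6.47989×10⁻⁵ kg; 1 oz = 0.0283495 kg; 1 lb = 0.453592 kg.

55.1 g × 0.001 → 0.0551 kg
2430 grain × 6.47989×10⁻⁵ → 0.157461 kg
9.69 oz × 0.0283495 → 0.274707 kg
0.644 kg (already kg)
Total: 0.0551 + 0.157461 + 0.274707 + 0.644 = 1.13127 kg
In lb: 1.13127 / 0.453592 = 2.49403 lb

2.49 lb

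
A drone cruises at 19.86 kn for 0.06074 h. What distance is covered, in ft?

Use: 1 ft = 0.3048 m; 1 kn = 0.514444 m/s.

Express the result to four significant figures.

7330 ft

19.86 kn × 0.514444 = 10.2169 m/s
0.06074 h × 3600 = 218.664 s
d = v × t = 10.2169 m/s × 218.664 s = 2234.07 m
2234.07 m ÷ (0.3048 m/ft) = 7329.63 ft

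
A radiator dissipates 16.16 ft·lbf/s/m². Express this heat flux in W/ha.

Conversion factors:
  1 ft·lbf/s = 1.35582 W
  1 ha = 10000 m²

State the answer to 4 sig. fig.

2.191×10⁵ W/ha

16.16 ft·lbf/s/m² × 1.35582 W/ft·lbf/s = 21.9101 W/m²
21.9101 W/m² × 10000 m²/ha = 219101 W/ha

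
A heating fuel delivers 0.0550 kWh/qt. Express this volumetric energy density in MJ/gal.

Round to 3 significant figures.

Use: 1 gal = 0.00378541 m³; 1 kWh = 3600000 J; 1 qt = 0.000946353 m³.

0.792 MJ/gal

0.0550 kWh/qt × 3600000 J/kWh ÷ 0.000946353 m³/qt = 2.09224×10⁸ J/m³
2.09224×10⁸ J/m³ ÷ 1000000 J/MJ × 0.00378541 m³/gal = 0.791999 MJ/gal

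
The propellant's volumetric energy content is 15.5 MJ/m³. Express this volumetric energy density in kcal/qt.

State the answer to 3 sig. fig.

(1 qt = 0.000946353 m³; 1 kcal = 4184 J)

3.51 kcal/qt

15.5 MJ/m³ × 1000000 J/MJ = 1.55×10⁷ J/m³
1.55×10⁷ J/m³ ÷ 4184 J/kcal × 0.000946353 m³/qt = 3.50585 kcal/qt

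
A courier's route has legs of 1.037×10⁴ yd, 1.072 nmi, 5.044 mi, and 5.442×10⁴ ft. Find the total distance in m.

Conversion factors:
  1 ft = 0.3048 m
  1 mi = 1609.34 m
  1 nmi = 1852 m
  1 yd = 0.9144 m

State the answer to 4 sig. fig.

3.617×10⁴ m

1.037×10⁴ yd × 0.9144 = 9482.33 m
1.072 nmi × 1852 = 1985.34 m
5.044 mi × 1609.34 = 8117.51 m
5.442×10⁴ ft × 0.3048 = 16587.2 m
Sum: 9482.33 + 1985.34 + 8117.51 + 16587.2 = 36172.4 m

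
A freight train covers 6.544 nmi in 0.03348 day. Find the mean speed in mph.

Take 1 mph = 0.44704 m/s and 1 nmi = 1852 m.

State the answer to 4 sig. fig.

9.372 mph

6.544 nmi × 1852 = 12119.5 m
0.03348 day × 86400 = 2892.67 s
v = d / t = 12119.5 m / 2892.67 s = 4.18973 m/s
4.18973 m/s ÷ (0.44704 m/s/mph) = 9.37216 mph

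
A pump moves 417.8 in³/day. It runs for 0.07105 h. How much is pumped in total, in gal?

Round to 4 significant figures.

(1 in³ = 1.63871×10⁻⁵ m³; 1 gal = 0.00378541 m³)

0.005354 gal

417.8 in³/day → 7.92422×10⁻⁸ m³/s
0.07105 h → 255.78 s
V = Q × t = 7.92422×10⁻⁸ × 255.78 = 2.02686×10⁻⁵ m³
In gal: 2.02686×10⁻⁵ / 0.00378541 = 0.0053544 gal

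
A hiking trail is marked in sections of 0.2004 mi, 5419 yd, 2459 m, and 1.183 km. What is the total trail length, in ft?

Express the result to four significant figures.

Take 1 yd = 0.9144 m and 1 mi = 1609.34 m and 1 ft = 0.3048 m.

2.926×10⁴ ft

0.2004 mi × 1609.34 = 322.512 m
5419 yd × 0.9144 = 4955.13 m
2459 m (already m)
1.183 km × 1000 = 1183 m
Sum: 322.512 + 4955.13 + 2459 + 1183 = 8919.64 m
In ft: 8919.64 / 0.3048 = 29263.9 ft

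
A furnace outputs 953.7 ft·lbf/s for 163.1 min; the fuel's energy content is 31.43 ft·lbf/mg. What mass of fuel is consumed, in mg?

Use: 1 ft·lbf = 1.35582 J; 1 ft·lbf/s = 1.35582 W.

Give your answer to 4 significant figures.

2.969×10⁵ mg

953.7 ft·lbf/s → 1293.05 W
163.1 min → 9786 s
E = P × t = 1293.05 × 9786 = 1.26538×10⁷ J
31.43 ft·lbf/mg → 4.26134×10⁷ J/kg
m = E / e_s = 1.26538×10⁷ / 4.26134×10⁷ = 0.296944 kg
In mg: 0.296944 / 10⁻⁶ = 296944 mg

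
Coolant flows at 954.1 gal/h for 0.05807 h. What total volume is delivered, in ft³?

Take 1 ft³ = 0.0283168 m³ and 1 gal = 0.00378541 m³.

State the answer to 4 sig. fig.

7.407 ft³

954.1 gal/h → 0.00100324 m³/s
0.05807 h → 209.052 s
V = Q × t = 0.00100324 × 209.052 = 0.209729 m³
In ft³: 0.209729 / 0.0283168 = 7.40652 ft³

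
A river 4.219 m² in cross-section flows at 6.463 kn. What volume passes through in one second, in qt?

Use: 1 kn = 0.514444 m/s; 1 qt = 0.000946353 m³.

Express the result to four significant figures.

1.482×10⁴ qt

6.463 kn × 0.514444 → 3.32485 m/s
V = v × A × t = 3.32485 m/s × 4.219 m² × 1 s = 14.0275 m³
14.0275 m³ ÷ (0.000946353 m³/qt) = 14822.7 qt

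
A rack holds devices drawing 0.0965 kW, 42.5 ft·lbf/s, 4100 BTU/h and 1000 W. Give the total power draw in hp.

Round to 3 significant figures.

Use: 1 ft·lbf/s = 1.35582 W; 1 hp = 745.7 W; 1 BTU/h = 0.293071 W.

3.16 hp

0.0965 kW × 1000 = 96.5 W
42.5 ft·lbf/s × 1.35582 = 57.6224 W
4100 BTU/h × 0.293071 = 1201.59 W
1000 W (already W)
Combined: 96.5 + 57.6224 + 1201.59 + 1000 = 2355.71 W
In hp: 2355.71 / 745.7 = 3.15906 hp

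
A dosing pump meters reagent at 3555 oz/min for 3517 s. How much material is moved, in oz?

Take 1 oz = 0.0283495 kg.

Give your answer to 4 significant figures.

2.084×10⁵ oz

3555 oz/min → 1.67971 kg/s
m = ṁ × t = 1.67971 × 3517 = 5907.54 kg
In oz: 5907.54 / 0.0283495 = 208383 oz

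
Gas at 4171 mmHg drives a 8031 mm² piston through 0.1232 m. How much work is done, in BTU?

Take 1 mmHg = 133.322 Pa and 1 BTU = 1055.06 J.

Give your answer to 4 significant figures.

0.5215 BTU

4171 mmHg → 556086 Pa
8031 mm² → 0.008031 m²
F = P × A = 556086 × 0.008031 = 4465.93 N
W = F × d = 4465.93 × 0.1232 = 550.203 J
In BTU: 550.203 / 1055.06 = 0.52149 BTU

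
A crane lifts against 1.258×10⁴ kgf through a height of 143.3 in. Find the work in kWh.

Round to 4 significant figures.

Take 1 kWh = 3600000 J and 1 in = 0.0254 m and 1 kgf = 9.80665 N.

0.1247 kWh

1.258×10⁴ kgf × 9.80665 = 123368 N
143.3 in × 0.0254 = 3.63982 m
W = F × d = 123368 N × 3.63982 m = 449037 J
449037 J ÷ (3600000 J/kWh) = 0.124732 kWh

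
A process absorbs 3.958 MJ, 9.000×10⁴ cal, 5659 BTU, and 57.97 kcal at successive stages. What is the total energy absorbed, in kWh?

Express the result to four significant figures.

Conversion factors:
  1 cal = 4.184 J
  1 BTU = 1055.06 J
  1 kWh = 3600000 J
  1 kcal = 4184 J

2.930 kWh

3.958 MJ × 1000000 = 3.958×10⁶ J
9.000×10⁴ cal × 4.184 = 376560 J
5659 BTU × 1055.06 = 5.97058×10⁶ J
57.97 kcal × 4184 = 242546 J
Total: 3.958×10⁶ + 376560 + 5.97058×10⁶ + 242546 = 1.05477×10⁷ J
In kWh: 1.05477×10⁷ / 3600000 = 2.92992 kWh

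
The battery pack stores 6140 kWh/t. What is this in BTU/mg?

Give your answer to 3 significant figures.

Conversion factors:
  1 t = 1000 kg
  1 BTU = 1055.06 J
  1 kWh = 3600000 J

6140 kWh/t × 3600000 J/kWh ÷ 1000 kg/t = 2.2104×10⁷ J/kg
2.2104×10⁷ J/kg ÷ 1055.06 J/BTU × 10⁻⁶ kg/mg = 0.0209505 BTU/mg

0.0210 BTU/mg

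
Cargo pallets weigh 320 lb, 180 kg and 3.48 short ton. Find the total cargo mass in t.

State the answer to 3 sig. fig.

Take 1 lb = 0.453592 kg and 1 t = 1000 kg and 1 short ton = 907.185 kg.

3.48 t

320 lb × 0.453592 = 145.149 kg
180 kg (already kg)
3.48 short ton × 907.185 = 3157 kg
Total: 145.149 + 180 + 3157 = 3482.15 kg
In t: 3482.15 / 1000 = 3.48215 t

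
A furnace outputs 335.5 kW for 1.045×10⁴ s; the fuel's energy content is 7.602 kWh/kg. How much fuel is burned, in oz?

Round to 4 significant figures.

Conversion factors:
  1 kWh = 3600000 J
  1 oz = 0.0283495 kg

335.5 kW → 335500 W
E = P × t = 335500 × 10450 = 3.50598×10⁹ J
7.602 kWh/kg → 2.73672×10⁷ J/kg
m = E / e_s = 3.50598×10⁹ / 2.73672×10⁷ = 128.109 kg
In oz: 128.109 / 0.0283495 = 4518.92 oz

4519 oz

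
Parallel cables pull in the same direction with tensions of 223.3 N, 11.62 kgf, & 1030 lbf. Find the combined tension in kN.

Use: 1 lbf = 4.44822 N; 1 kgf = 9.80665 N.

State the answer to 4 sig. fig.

4.919 kN

223.3 N (already N)
11.62 kgf × 9.80665 → 113.953 N
1030 lbf × 4.44822 → 4581.67 N
Combined: 223.3 + 113.953 + 4581.67 = 4918.92 N
In kN: 4918.92 / 1000 = 4.91892 kN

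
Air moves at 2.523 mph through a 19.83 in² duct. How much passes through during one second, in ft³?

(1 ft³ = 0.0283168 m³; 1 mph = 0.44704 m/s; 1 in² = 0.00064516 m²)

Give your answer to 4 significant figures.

2.523 mph × 0.44704 → 1.12788 m/s
19.83 in² × 0.00064516 → 0.0127935 m²
V = v × A × t = 1.12788 m/s × 0.0127935 m² × 1 s = 0.0144295 m³
0.0144295 m³ ÷ (0.0283168 m³/ft³) = 0.509574 ft³

0.5096 ft³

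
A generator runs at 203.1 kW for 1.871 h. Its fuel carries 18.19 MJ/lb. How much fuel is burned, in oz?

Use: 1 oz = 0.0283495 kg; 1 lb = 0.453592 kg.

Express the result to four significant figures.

1203 oz

203.1 kW → 203100 W
1.871 h → 6735.6 s
E = P × t = 203100 × 6735.6 = 1.368×10⁹ J
18.19 MJ/lb → 4.01021×10⁷ J/kg
m = E / e_s = 1.368×10⁹ / 4.01021×10⁷ = 34.1129 kg
In oz: 34.1129 / 0.0283495 = 1203.3 oz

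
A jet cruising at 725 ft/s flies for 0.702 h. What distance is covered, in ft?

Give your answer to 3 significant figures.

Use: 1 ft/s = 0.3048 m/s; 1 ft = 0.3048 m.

725 ft/s × 0.3048 = 220.98 m/s
0.702 h × 3600 = 2527.2 s
d = v × t = 220.98 m/s × 2527.2 s = 558461 m
558461 m ÷ (0.3048 m/ft) = 1.83222×10⁶ ft

1.83×10⁶ ft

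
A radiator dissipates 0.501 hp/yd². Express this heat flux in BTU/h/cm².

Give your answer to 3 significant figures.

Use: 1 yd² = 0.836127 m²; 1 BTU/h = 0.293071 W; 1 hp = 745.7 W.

0.152 BTU/h/cm²

0.501 hp/yd² × 745.7 W/hp ÷ 0.836127 m²/yd² = 446.817 W/m²
446.817 W/m² ÷ 0.293071 W/BTU/h × 0.0001 m²/cm² = 0.15246 BTU/h/cm²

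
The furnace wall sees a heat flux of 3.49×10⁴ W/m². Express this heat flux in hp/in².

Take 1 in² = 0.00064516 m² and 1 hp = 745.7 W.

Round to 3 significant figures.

0.0302 hp/in²

3.49×10⁴ W/m² is already 34900 W/m²
34900 W/m² ÷ 745.7 W/hp × 0.00064516 m²/in² = 0.0301946 hp/in²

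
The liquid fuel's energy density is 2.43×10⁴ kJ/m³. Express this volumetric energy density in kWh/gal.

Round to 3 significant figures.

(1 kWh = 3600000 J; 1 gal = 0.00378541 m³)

0.0256 kWh/gal

2.43×10⁴ kJ/m³ × 1000 J/kJ = 2.43×10⁷ J/m³
2.43×10⁷ J/m³ ÷ 3600000 J/kWh × 0.00378541 m³/gal = 0.0255515 kWh/gal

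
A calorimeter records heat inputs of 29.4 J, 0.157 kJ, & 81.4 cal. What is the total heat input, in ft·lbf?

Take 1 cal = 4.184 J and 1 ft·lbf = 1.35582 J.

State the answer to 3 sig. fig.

389 ft·lbf

29.4 J (already J)
0.157 kJ × 1000 → 157 J
81.4 cal × 4.184 → 340.578 J
Total: 29.4 + 157 + 340.578 = 526.978 J
In ft·lbf: 526.978 / 1.35582 = 388.678 ft·lbf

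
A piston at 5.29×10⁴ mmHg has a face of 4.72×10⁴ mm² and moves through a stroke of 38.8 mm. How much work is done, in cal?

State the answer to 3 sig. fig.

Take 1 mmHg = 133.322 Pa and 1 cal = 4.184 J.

3090 cal

5.29×10⁴ mmHg → 7.05273×10⁶ Pa
4.72×10⁴ mm² → 0.0472 m²
F = P × A = 7.05273×10⁶ × 0.0472 = 332889 N
38.8 mm → 0.0388 m
W = F × d = 332889 × 0.0388 = 12916.1 J
In cal: 12916.1 / 4.184 = 3087.02 cal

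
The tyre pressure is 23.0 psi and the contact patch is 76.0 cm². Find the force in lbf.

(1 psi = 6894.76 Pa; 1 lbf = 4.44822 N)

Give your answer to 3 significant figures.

23.0 psi × 6894.76 = 158579 Pa
76.0 cm² × 0.0001 = 0.0076 m²
F = P × A = 158579 Pa × 0.0076 m² = 1205.2 N
1205.2 N ÷ (4.44822 N/lbf) = 270.94 lbf

271 lbf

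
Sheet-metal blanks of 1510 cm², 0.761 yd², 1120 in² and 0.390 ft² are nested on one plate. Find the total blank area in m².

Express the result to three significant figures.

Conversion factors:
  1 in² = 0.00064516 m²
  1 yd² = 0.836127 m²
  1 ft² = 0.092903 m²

1.55 m²

1510 cm² × 0.0001 = 0.151 m²
0.761 yd² × 0.836127 = 0.636293 m²
1120 in² × 0.00064516 = 0.722579 m²
0.390 ft² × 0.092903 = 0.0362322 m²
Total: 0.151 + 0.636293 + 0.722579 + 0.0362322 = 1.5461 m²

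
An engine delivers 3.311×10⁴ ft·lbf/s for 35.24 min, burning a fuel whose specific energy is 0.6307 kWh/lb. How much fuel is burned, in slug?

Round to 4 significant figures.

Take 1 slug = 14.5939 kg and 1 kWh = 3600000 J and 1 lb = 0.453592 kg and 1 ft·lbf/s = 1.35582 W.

3.311×10⁴ ft·lbf/s → 44891.2 W
35.24 min → 2114.4 s
E = P × t = 44891.2 × 2114.4 = 9.4918×10⁷ J
0.6307 kWh/lb → 5.00564×10⁶ J/kg
m = E / e_s = 9.4918×10⁷ / 5.00564×10⁶ = 18.9622 kg
In slug: 18.9622 / 14.5939 = 1.29932 slug

1.299 slug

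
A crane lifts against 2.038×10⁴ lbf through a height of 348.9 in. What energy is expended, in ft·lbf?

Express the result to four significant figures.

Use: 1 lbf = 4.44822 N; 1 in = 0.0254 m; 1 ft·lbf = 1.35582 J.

2.038×10⁴ lbf × 4.44822 → 90654.7 N
348.9 in × 0.0254 → 8.86206 m
W = F × d = 90654.7 N × 8.86206 m = 803387 J
803387 J ÷ (1.35582 J/ft·lbf) = 592547 ft·lbf

5.925×10⁵ ft·lbf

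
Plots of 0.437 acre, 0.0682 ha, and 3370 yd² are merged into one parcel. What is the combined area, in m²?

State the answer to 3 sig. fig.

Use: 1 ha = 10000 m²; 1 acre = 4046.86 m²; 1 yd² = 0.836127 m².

5270 m²

0.437 acre × 4046.86 = 1768.48 m²
0.0682 ha × 10000 = 682 m²
3370 yd² × 0.836127 = 2817.75 m²
Sum: 1768.48 + 682 + 2817.75 = 5268.23 m²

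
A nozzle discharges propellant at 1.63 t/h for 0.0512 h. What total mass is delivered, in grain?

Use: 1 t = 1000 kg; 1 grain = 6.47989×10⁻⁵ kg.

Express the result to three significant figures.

1.29×10⁶ grain

1.63 t/h → 0.452778 kg/s
0.0512 h → 184.32 s
m = ṁ × t = 0.452778 × 184.32 = 83.456 kg
In grain: 83.456 / 6.47989×10⁻⁵ = 1.28792×10⁶ grain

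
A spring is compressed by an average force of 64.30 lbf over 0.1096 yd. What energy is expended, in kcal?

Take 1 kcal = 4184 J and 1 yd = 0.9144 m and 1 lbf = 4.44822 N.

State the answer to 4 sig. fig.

64.30 lbf × 4.44822 = 286.021 N
0.1096 yd × 0.9144 = 0.100218 m
W = F × d = 286.021 N × 0.100218 m = 28.6645 J
28.6645 J ÷ (4184 J/kcal) = 0.00685098 kcal

0.006851 kcal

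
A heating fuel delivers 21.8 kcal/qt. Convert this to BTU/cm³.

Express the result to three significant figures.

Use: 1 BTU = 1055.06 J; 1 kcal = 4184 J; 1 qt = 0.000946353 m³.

21.8 kcal/qt × 4184 J/kcal ÷ 0.000946353 m³/qt = 9.63818×10⁷ J/m³
9.63818×10⁷ J/m³ ÷ 1055.06 J/BTU × 10⁻⁶ m³/cm³ = 0.091352 BTU/cm³

0.0914 BTU/cm³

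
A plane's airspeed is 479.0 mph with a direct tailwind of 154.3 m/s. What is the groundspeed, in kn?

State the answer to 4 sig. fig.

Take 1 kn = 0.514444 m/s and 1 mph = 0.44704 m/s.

716.2 kn

479.0 mph × 0.44704 = 214.132 m/s
154.3 m/s (already m/s)
Sum: 214.132 + 154.3 = 368.432 m/s
In kn: 368.432 / 0.514444 = 716.175 kn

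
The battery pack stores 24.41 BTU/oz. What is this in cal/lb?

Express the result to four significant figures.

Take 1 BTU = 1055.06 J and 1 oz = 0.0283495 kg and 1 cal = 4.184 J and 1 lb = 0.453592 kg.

9.849×10⁴ cal/lb

24.41 BTU/oz × 1055.06 J/BTU ÷ 0.0283495 kg/oz = 908447 J/kg
908447 J/kg ÷ 4.184 J/cal × 0.453592 kg/lb = 98485.7 cal/lb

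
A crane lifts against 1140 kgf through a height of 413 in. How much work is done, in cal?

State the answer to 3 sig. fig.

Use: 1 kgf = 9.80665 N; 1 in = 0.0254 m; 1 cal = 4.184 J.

1140 kgf × 9.80665 = 11179.6 N
413 in × 0.0254 = 10.4902 m
W = F × d = 11179.6 N × 10.4902 m = 117276 J
117276 J ÷ (4.184 J/cal) = 28029.6 cal

2.80×10⁴ cal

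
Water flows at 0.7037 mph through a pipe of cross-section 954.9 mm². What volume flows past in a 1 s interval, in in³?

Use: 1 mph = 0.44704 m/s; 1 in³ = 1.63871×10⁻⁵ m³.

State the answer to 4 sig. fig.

18.33 in³

0.7037 mph × 0.44704 → 0.314582 m/s
954.9 mm² × 10⁻⁶ → 9.549×10⁻⁴ m²
V = v × A × t = 0.314582 m/s × 9.549×10⁻⁴ m² × 1 s = 3.00394×10⁻⁴ m³
3.00394×10⁻⁴ m³ ÷ (1.63871×10⁻⁵ m³/in³) = 18.3311 in³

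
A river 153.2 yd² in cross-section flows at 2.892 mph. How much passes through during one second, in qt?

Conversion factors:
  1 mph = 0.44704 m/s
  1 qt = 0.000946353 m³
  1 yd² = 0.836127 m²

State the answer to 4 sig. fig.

2.892 mph × 0.44704 → 1.29284 m/s
153.2 yd² × 0.836127 → 128.095 m²
V = v × A × t = 1.29284 m/s × 128.095 m² × 1 s = 165.606 m³
165.606 m³ ÷ (0.000946353 m³/qt) = 174994 qt

1.750×10⁵ qt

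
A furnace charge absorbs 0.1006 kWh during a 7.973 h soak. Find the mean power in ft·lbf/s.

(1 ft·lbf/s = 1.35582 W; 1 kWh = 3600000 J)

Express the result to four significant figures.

0.1006 kWh × 3600000 → 362160 J
7.973 h × 3600 → 28702.8 s
P = E / t = 362160 J / 28702.8 s = 12.6176 W
12.6176 W ÷ (1.35582 W/ft·lbf/s) = 9.30625 ft·lbf/s

9.306 ft·lbf/s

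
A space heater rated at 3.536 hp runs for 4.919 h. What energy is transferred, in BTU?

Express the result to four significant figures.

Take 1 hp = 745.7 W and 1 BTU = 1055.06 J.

3.536 hp × 745.7 = 2636.8 W
4.919 h × 3600 = 17708.4 s
E = P × t = 2636.8 W × 17708.4 s = 4.66935×10⁷ J
4.66935×10⁷ J ÷ (1055.06 J/BTU) = 44256.7 BTU

4.426×10⁴ BTU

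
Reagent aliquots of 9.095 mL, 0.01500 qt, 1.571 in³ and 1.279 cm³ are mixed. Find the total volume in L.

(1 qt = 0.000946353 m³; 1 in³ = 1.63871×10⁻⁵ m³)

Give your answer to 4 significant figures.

9.095 mL × 10⁻⁶ = 9.095×10⁻⁶ m³
0.01500 qt × 0.000946353 = 1.41953×10⁻⁵ m³
1.571 in³ × 1.63871×10⁻⁵ = 2.57441×10⁻⁵ m³
1.279 cm³ × 10⁻⁶ = 1.279×10⁻⁶ m³
Sum: 9.095×10⁻⁶ + 1.41953×10⁻⁵ + 2.57441×10⁻⁵ + 1.279×10⁻⁶ = 5.03134×10⁻⁵ m³
In L: 5.03134×10⁻⁵ / 0.001 = 0.0503134 L

0.05031 L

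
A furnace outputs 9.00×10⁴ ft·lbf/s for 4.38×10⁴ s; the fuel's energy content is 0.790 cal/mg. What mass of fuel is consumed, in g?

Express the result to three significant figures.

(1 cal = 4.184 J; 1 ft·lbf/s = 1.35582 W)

9.00×10⁴ ft·lbf/s → 122024 W
E = P × t = 122024 × 43800 = 5.34465×10⁹ J
0.790 cal/mg → 3.30536×10⁶ J/kg
m = E / e_s = 5.34465×10⁹ / 3.30536×10⁶ = 1616.96 kg
In g: 1616.96 / 0.001 = 1.61696×10⁶ g

1.62×10⁶ g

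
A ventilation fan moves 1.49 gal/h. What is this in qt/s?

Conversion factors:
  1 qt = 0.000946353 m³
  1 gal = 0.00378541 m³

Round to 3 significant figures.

1.49 gal/h × 0.00378541 m³/gal ÷ 3600 s/h = 1.56674×10⁻⁶ m³/s
1.56674×10⁻⁶ m³/s ÷ 0.000946353 m³/qt = 0.00165556 qt/s

0.00166 qt/s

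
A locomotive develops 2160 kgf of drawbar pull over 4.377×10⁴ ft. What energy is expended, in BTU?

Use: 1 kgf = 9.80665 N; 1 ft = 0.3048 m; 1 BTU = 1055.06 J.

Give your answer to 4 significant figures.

2.678×10⁵ BTU

2160 kgf × 9.80665 = 21182.4 N
4.377×10⁴ ft × 0.3048 = 13341.1 m
W = F × d = 21182.4 N × 13341.1 m = 2.82597×10⁸ J
2.82597×10⁸ J ÷ (1055.06 J/BTU) = 267849 BTU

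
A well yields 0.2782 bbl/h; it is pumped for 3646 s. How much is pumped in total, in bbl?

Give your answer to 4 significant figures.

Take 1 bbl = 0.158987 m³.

0.2782 bbl/h → 1.22862×10⁻⁵ m³/s
V = Q × t = 1.22862×10⁻⁵ × 3646 = 0.0447955 m³
In bbl: 0.0447955 / 0.158987 = 0.281756 bbl

0.2818 bbl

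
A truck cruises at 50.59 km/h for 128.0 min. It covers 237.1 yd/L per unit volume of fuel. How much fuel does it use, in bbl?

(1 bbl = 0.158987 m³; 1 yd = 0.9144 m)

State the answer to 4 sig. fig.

3.131 bbl

50.59 km/h → 14.0528 m/s
128.0 min → 7680 s
d = v × t = 14.0528 × 7680 = 107926 m
237.1 yd/L → 216804 m/m³
V = d / (distance per unit fuel) = 107926 / 216804 = 0.497804 m³
In bbl: 0.497804 / 0.158987 = 3.1311 bbl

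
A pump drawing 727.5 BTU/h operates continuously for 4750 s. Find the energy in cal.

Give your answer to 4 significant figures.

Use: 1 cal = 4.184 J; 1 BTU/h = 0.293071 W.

2.421×10⁵ cal

727.5 BTU/h × 0.293071 → 213.209 W
E = P × t = 213.209 W × 4750 s = 1.01274×10⁶ J
1.01274×10⁶ J ÷ (4.184 J/cal) = 242051 cal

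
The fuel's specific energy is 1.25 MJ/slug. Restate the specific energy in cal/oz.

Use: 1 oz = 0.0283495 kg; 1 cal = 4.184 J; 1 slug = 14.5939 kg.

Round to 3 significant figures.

580 cal/oz

1.25 MJ/slug × 1000000 J/MJ ÷ 14.5939 kg/slug = 85652.2 J/kg
85652.2 J/kg ÷ 4.184 J/cal × 0.0283495 kg/oz = 580.353 cal/oz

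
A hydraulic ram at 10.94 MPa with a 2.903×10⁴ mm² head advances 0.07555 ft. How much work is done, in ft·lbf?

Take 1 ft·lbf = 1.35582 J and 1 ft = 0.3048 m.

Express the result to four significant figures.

5394 ft·lbf

10.94 MPa → 1.094×10⁷ Pa
2.903×10⁴ mm² → 0.02903 m²
F = P × A = 1.094×10⁷ × 0.02903 = 317588 N
0.07555 ft → 0.0230276 m
W = F × d = 317588 × 0.0230276 = 7313.29 J
In ft·lbf: 7313.29 / 1.35582 = 5394 ft·lbf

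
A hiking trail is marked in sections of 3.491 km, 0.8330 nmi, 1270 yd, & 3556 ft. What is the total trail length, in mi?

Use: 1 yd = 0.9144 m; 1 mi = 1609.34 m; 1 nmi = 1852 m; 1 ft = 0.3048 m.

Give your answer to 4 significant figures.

3.491 km × 1000 = 3491 m
0.8330 nmi × 1852 = 1542.72 m
1270 yd × 0.9144 = 1161.29 m
3556 ft × 0.3048 = 1083.87 m
Combined: 3491 + 1542.72 + 1161.29 + 1083.87 = 7278.88 m
In mi: 7278.88 / 1609.34 = 4.5229 mi

4.523 mi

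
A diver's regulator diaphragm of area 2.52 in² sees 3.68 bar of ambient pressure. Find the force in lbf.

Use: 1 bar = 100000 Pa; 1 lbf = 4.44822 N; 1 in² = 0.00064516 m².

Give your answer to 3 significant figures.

135 lbf

3.68 bar × 100000 = 368000 Pa
2.52 in² × 0.00064516 = 0.0016258 m²
F = P × A = 368000 Pa × 0.0016258 m² = 598.294 N
598.294 N ÷ (4.44822 N/lbf) = 134.502 lbf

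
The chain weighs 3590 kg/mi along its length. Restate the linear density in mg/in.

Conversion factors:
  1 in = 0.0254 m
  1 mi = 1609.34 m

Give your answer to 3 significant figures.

3590 kg/mi ÷ 1609.34 m/mi = 2.23073 kg/m
2.23073 kg/m ÷ 10⁻⁶ kg/mg × 0.0254 m/in = 56660.5 mg/in

5.67×10⁴ mg/in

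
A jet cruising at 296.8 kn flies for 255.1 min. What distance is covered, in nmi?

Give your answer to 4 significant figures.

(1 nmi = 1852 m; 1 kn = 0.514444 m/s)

1262 nmi

296.8 kn × 0.514444 → 152.687 m/s
255.1 min × 60 → 15306 s
d = v × t = 152.687 m/s × 15306 s = 2.33703×10⁶ m
2.33703×10⁶ m ÷ (1852 m/nmi) = 1261.9 nmi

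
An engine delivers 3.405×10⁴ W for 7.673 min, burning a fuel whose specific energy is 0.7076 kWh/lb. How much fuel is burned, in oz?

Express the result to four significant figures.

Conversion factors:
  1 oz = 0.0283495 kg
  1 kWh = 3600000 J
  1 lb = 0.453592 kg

7.673 min → 460.38 s
E = P × t = 34050 × 460.38 = 1.56759×10⁷ J
0.7076 kWh/lb → 5.61597×10⁶ J/kg
m = E / e_s = 1.56759×10⁷ / 5.61597×10⁶ = 2.79131 kg
In oz: 2.79131 / 0.0283495 = 98.4606 oz

98.46 oz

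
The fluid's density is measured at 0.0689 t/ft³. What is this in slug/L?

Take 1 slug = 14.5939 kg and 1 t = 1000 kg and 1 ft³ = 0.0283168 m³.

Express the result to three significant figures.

0.167 slug/L

0.0689 t/ft³ × 1000 kg/t ÷ 0.0283168 m³/ft³ = 2433.18 kg/m³
2433.18 kg/m³ ÷ 14.5939 kg/slug × 0.001 m³/L = 0.166726 slug/L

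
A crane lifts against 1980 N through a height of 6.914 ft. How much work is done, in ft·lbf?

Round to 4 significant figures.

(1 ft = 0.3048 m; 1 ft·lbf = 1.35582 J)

3078 ft·lbf

6.914 ft × 0.3048 → 2.10739 m
W = F × d = 1980 N × 2.10739 m = 4172.63 J
4172.63 J ÷ (1.35582 J/ft·lbf) = 3077.57 ft·lbf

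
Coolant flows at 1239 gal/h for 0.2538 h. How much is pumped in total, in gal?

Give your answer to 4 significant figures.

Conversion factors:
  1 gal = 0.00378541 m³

1239 gal/h → 0.00130281 m³/s
0.2538 h → 913.68 s
V = Q × t = 0.00130281 × 913.68 = 1.19035 m³
In gal: 1.19035 / 0.00378541 = 314.457 gal

314.5 gal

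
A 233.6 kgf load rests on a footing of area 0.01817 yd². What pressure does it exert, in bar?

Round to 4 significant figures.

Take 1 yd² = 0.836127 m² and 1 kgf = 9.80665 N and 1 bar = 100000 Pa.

1.508 bar

233.6 kgf × 9.80665 = 2290.83 N
0.01817 yd² × 0.836127 = 0.0151924 m²
P = F / A = 2290.83 N / 0.0151924 m² = 150788 Pa
150788 Pa ÷ (100000 Pa/bar) = 1.50788 bar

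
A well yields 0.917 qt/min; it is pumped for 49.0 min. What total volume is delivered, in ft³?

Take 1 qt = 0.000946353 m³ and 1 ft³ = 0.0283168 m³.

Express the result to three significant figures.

0.917 qt/min → 1.44634×10⁻⁵ m³/s
49.0 min → 2940 s
V = Q × t = 1.44634×10⁻⁵ × 2940 = 0.0425224 m³
In ft³: 0.0425224 / 0.0283168 = 1.50167 ft³

1.50 ft³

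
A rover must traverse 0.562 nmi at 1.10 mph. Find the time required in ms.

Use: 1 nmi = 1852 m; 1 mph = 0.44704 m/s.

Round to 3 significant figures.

2.12×10⁶ ms

0.562 nmi × 1852 = 1040.82 m
1.10 mph × 0.44704 = 0.491744 m/s
t = d / v = 1040.82 m / 0.491744 m/s = 2116.59 s
2116.59 s ÷ (0.001 s/ms) = 2.11659×10⁶ ms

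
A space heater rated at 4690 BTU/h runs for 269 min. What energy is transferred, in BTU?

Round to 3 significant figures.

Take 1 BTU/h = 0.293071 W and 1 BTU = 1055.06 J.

2.10×10⁴ BTU

4690 BTU/h × 0.293071 = 1374.5 W
269 min × 60 = 16140 s
E = P × t = 1374.5 W × 16140 s = 2.21844×10⁷ J
2.21844×10⁷ J ÷ (1055.06 J/BTU) = 21026.7 BTU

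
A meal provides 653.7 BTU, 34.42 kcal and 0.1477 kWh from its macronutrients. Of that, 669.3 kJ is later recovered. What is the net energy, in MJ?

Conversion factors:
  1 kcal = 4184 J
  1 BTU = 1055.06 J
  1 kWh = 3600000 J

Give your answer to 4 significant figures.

653.7 BTU × 1055.06 = 689693 J
34.42 kcal × 4184 = 144013 J
0.1477 kWh × 3600000 = 531720 J
669.3 kJ × 1000 = 669300 J
Result: 689693 + 144013 + 531720 − 669300 = 696126 J
In MJ: 696126 / 1000000 = 0.696126 MJ

0.6961 MJ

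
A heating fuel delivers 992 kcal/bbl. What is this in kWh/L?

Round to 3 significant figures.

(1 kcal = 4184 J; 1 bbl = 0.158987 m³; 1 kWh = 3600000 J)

992 kcal/bbl × 4184 J/kcal ÷ 0.158987 m³/bbl = 2.61061×10⁷ J/m³
2.61061×10⁷ J/m³ ÷ 3600000 J/kWh × 0.001 m³/L = 0.00725169 kWh/L

0.00725 kWh/L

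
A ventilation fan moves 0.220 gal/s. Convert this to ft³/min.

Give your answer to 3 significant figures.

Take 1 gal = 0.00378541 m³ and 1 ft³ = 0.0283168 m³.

1.76 ft³/min

0.220 gal/s × 0.00378541 m³/gal = 8.3279×10⁻⁴ m³/s
8.3279×10⁻⁴ m³/s ÷ 0.0283168 m³/ft³ × 60 s/min = 1.76458 ft³/min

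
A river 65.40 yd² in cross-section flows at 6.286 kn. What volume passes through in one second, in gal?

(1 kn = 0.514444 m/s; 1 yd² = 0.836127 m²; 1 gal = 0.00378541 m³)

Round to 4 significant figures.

4.671×10⁴ gal

6.286 kn × 0.514444 → 3.23379 m/s
65.40 yd² × 0.836127 → 54.6827 m²
V = v × A × t = 3.23379 m/s × 54.6827 m² × 1 s = 176.832 m³
176.832 m³ ÷ (0.00378541 m³/gal) = 46714.1 gal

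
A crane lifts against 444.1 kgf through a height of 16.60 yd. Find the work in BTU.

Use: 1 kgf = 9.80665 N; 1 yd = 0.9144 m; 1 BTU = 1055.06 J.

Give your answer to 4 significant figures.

444.1 kgf × 9.80665 → 4355.13 N
16.60 yd × 0.9144 → 15.179 m
W = F × d = 4355.13 N × 15.179 m = 66106.5 J
66106.5 J ÷ (1055.06 J/BTU) = 62.6566 BTU

62.66 BTU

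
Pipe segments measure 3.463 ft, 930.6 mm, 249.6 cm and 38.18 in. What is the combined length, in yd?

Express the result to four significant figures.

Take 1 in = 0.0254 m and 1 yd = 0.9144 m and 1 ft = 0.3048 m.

5.962 yd

3.463 ft × 0.3048 = 1.05552 m
930.6 mm × 0.001 = 0.9306 m
249.6 cm × 0.01 = 2.496 m
38.18 in × 0.0254 = 0.969772 m
Total: 1.05552 + 0.9306 + 2.496 + 0.969772 = 5.45189 m
In yd: 5.45189 / 0.9144 = 5.96226 yd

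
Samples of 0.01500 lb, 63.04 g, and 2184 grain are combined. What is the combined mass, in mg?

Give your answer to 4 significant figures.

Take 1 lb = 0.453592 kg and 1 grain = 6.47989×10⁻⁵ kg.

0.01500 lb × 0.453592 → 0.00680388 kg
63.04 g × 0.001 → 0.06304 kg
2184 grain × 6.47989×10⁻⁵ → 0.141521 kg
Sum: 0.00680388 + 0.06304 + 0.141521 = 0.211365 kg
In mg: 0.211365 / 10⁻⁶ = 211365 mg

2.114×10⁵ mg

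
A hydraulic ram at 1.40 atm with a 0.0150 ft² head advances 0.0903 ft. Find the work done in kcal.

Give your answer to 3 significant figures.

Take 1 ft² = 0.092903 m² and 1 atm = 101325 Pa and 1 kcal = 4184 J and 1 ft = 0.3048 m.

1.40 atm → 141855 Pa
0.0150 ft² → 0.00139354 m²
F = P × A = 141855 × 0.00139354 = 197.681 N
0.0903 ft → 0.0275234 m
W = F × d = 197.681 × 0.0275234 = 5.44085 J
In kcal: 5.44085 / 4184 = 0.00130039 kcal

0.00130 kcal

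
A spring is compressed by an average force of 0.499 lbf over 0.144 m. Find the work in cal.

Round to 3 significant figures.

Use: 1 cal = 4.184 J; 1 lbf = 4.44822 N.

0.499 lbf × 4.44822 = 2.21966 N
W = F × d = 2.21966 N × 0.144 m = 0.319631 J
0.319631 J ÷ (4.184 J/cal) = 0.0763936 cal

0.0764 cal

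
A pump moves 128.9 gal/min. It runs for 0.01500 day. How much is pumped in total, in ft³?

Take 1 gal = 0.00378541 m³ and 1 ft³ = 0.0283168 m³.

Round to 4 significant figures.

128.9 gal/min → 0.00813232 m³/s
0.01500 day → 1296 s
V = Q × t = 0.00813232 × 1296 = 10.5395 m³
In ft³: 10.5395 / 0.0283168 = 372.2 ft³

372.2 ft³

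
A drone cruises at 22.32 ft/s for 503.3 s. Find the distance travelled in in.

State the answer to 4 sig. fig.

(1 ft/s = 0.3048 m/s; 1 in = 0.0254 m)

22.32 ft/s × 0.3048 = 6.80314 m/s
d = v × t = 6.80314 m/s × 503.3 s = 3424.02 m
3424.02 m ÷ (0.0254 m/in) = 134804 in

1.348×10⁵ in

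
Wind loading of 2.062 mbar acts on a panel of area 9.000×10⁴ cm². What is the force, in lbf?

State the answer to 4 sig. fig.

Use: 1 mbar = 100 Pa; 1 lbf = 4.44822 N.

2.062 mbar × 100 → 206.2 Pa
9.000×10⁴ cm² × 0.0001 → 9 m²
F = P × A = 206.2 Pa × 9 m² = 1855.8 N
1855.8 N ÷ (4.44822 N/lbf) = 417.201 lbf

417.2 lbf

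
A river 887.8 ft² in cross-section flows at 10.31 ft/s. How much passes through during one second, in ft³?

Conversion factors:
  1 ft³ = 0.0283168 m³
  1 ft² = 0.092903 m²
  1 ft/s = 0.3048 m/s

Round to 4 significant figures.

10.31 ft/s × 0.3048 → 3.14249 m/s
887.8 ft² × 0.092903 → 82.4793 m²
V = v × A × t = 3.14249 m/s × 82.4793 m² × 1 s = 259.19 m³
259.19 m³ ÷ (0.0283168 m³/ft³) = 9153.22 ft³

9153 ft³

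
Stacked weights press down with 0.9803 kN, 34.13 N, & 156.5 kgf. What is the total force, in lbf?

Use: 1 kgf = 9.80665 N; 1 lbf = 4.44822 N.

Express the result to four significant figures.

0.9803 kN × 1000 = 980.3 N
34.13 N (already N)
156.5 kgf × 9.80665 = 1534.74 N
Total: 980.3 + 34.13 + 1534.74 = 2549.17 N
In lbf: 2549.17 / 4.44822 = 573.076 lbf

573.1 lbf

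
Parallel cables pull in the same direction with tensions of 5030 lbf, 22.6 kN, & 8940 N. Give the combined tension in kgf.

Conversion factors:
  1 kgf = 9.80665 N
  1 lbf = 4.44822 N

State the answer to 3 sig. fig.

5030 lbf × 4.44822 = 22374.5 N
22.6 kN × 1000 = 22600 N
8940 N (already N)
Sum: 22374.5 + 22600 + 8940 = 53914.5 N
In kgf: 53914.5 / 9.80665 = 5497.75 kgf

5500 kgf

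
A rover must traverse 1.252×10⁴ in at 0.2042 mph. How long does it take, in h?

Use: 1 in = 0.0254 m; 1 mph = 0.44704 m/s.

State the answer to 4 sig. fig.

1.252×10⁴ in × 0.0254 = 318.008 m
0.2042 mph × 0.44704 = 0.0912856 m/s
t = d / v = 318.008 m / 0.0912856 m/s = 3483.66 s
3483.66 s ÷ (3600 s/h) = 0.967683 h

0.9677 h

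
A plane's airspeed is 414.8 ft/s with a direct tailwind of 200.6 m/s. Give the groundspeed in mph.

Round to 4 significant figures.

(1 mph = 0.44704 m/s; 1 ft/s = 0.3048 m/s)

414.8 ft/s × 0.3048 = 126.431 m/s
200.6 m/s (already m/s)
Total: 126.431 + 200.6 = 327.031 m/s
In mph: 327.031 / 0.44704 = 731.548 mph

731.5 mph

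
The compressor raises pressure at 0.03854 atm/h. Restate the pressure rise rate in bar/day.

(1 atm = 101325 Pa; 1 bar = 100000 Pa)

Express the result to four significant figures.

0.9372 bar/day

0.03854 atm/h × 101325 Pa/atm ÷ 3600 s/h = 1.08474 Pa/s
1.08474 Pa/s ÷ 100000 Pa/bar × 86400 s/day = 0.937215 bar/day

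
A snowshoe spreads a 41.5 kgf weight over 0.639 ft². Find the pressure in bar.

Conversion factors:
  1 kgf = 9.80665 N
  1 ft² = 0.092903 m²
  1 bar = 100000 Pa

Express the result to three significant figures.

41.5 kgf × 9.80665 = 406.976 N
0.639 ft² × 0.092903 = 0.059365 m²
P = F / A = 406.976 N / 0.059365 m² = 6855.49 Pa
6855.49 Pa ÷ (100000 Pa/bar) = 0.0685549 bar

0.0686 bar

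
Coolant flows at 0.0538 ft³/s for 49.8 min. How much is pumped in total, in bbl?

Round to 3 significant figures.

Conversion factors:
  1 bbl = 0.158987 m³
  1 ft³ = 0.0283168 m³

28.6 bbl

0.0538 ft³/s → 0.00152344 m³/s
49.8 min → 2988 s
V = Q × t = 0.00152344 × 2988 = 4.55204 m³
In bbl: 4.55204 / 0.158987 = 28.6315 bbl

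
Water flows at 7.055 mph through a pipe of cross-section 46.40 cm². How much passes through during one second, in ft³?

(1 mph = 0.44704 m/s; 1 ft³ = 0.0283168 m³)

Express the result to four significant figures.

7.055 mph × 0.44704 → 3.15387 m/s
46.40 cm² × 0.0001 → 0.00464 m²
V = v × A × t = 3.15387 m/s × 0.00464 m² × 1 s = 0.014634 m³
0.014634 m³ ÷ (0.0283168 m³/ft³) = 0.516796 ft³

0.5168 ft³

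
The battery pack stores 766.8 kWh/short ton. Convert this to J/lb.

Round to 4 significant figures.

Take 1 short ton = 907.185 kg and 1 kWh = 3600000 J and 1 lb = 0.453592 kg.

1.380×10⁶ J/lb

766.8 kWh/short ton × 3600000 J/kWh ÷ 907.185 kg/short ton = 3.04291×10⁶ J/kg
3.04291×10⁶ J/kg × 0.453592 kg/lb = 1.38024×10⁶ J/lb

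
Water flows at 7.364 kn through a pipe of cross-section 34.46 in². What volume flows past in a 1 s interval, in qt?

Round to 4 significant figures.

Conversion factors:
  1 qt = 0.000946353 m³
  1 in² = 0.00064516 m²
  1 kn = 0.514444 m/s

89.00 qt

7.364 kn × 0.514444 = 3.78837 m/s
34.46 in² × 0.00064516 = 0.0222322 m²
V = v × A × t = 3.78837 m/s × 0.0222322 m² × 1 s = 0.0842238 m³
0.0842238 m³ ÷ (0.000946353 m³/qt) = 88.9983 qt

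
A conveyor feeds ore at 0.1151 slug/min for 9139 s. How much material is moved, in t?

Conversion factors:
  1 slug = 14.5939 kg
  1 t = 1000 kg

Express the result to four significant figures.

0.1151 slug/min → 0.027996 kg/s
m = ṁ × t = 0.027996 × 9139 = 255.855 kg
In t: 255.855 / 1000 = 0.255855 t

0.2559 t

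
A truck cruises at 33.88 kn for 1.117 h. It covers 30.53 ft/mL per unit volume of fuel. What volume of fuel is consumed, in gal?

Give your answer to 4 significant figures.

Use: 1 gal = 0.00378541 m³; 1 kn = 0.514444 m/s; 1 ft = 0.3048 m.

33.88 kn → 17.4294 m/s
1.117 h → 4021.2 s
d = v × t = 17.4294 × 4021.2 = 70087.1 m
30.53 ft/mL → 9.30554×10⁶ m/m³
V = d / (distance per unit fuel) = 70087.1 / 9.30554×10⁶ = 0.00753176 m³
In gal: 0.00753176 / 0.00378541 = 1.98968 gal

1.990 gal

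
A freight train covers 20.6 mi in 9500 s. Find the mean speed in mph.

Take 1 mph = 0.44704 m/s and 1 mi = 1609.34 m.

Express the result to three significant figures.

7.81 mph

20.6 mi × 1609.34 = 33152.4 m
v = d / t = 33152.4 m / 9500 s = 3.48973 m/s
3.48973 m/s ÷ (0.44704 m/s/mph) = 7.8063 mph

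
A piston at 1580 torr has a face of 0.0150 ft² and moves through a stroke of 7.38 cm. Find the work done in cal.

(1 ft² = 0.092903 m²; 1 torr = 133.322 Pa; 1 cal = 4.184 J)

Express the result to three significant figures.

1580 torr → 210649 Pa
0.0150 ft² → 0.00139354 m²
F = P × A = 210649 × 0.00139354 = 293.548 N
7.38 cm → 0.0738 m
W = F × d = 293.548 × 0.0738 = 21.6638 J
In cal: 21.6638 / 4.184 = 5.17777 cal

5.18 cal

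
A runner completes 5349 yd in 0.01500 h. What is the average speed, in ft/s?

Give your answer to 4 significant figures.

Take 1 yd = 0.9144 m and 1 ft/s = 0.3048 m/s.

297.2 ft/s

5349 yd × 0.9144 = 4891.13 m
0.01500 h × 3600 = 54 s
v = d / t = 4891.13 m / 54 s = 90.5765 m/s
90.5765 m/s ÷ (0.3048 m/s/ft/s) = 297.167 ft/s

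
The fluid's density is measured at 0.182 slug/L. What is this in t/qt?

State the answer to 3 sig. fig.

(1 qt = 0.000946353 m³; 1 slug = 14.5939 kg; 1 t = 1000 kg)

0.00251 t/qt

0.182 slug/L × 14.5939 kg/slug ÷ 0.001 m³/L = 2656.09 kg/m³
2656.09 kg/m³ ÷ 1000 kg/t × 0.000946353 m³/qt = 0.0025136 t/qt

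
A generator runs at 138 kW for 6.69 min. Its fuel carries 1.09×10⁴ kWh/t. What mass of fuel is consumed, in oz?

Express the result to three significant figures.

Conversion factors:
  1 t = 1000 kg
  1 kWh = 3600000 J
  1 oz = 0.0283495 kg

49.8 oz

138 kW → 138000 W
6.69 min → 401.4 s
E = P × t = 138000 × 401.4 = 5.53932×10⁷ J
1.09×10⁴ kWh/t → 3.924×10⁷ J/kg
m = E / e_s = 5.53932×10⁷ / 3.924×10⁷ = 1.41165 kg
In oz: 1.41165 / 0.0283495 = 49.7945 oz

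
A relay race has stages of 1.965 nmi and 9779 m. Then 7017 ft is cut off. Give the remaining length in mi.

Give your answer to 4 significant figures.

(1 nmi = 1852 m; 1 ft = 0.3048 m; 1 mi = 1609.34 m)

1.965 nmi × 1852 = 3639.18 m
9779 m (already m)
7017 ft × 0.3048 = 2138.78 m
Net: 3639.18 + 9779 − 2138.78 = 11279.4 m
In mi: 11279.4 / 1609.34 = 7.00871 mi

7.009 mi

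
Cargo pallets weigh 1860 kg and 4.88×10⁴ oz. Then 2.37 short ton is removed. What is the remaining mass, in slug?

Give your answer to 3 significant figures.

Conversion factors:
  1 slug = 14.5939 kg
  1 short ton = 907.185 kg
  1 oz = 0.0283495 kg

74.9 slug

1860 kg (already kg)
4.88×10⁴ oz × 0.0283495 = 1383.46 kg
2.37 short ton × 907.185 = 2150.03 kg
Sum: 1860 + 1383.46 − 2150.03 = 1093.43 kg
In slug: 1093.43 / 14.5939 = 74.9238 slug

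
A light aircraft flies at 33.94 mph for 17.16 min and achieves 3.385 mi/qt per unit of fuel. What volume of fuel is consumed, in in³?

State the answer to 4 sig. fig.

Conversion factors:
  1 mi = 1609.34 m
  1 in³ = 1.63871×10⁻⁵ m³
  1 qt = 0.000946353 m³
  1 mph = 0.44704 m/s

33.94 mph → 15.1725 m/s
17.16 min → 1029.6 s
d = v × t = 15.1725 × 1029.6 = 15621.6 m
3.385 mi/qt → 5.75643×10⁶ m/m³
V = d / (distance per unit fuel) = 15621.6 / 5.75643×10⁶ = 0.00271377 m³
In in³: 0.00271377 / 1.63871×10⁻⁵ = 165.604 in³

165.6 in³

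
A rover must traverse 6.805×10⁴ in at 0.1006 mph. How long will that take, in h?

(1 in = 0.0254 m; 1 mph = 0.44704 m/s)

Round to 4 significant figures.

6.805×10⁴ in × 0.0254 = 1728.47 m
0.1006 mph × 0.44704 = 0.0449722 m/s
t = d / v = 1728.47 m / 0.0449722 m/s = 38434.2 s
38434.2 s ÷ (3600 s/h) = 10.6762 h

10.68 h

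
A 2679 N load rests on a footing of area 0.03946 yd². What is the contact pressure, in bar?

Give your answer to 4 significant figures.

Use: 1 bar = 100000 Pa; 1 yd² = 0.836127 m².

0.8120 bar

0.03946 yd² × 0.836127 = 0.0329936 m²
P = F / A = 2679 N / 0.0329936 m² = 81197.6 Pa
81197.6 Pa ÷ (100000 Pa/bar) = 0.811976 bar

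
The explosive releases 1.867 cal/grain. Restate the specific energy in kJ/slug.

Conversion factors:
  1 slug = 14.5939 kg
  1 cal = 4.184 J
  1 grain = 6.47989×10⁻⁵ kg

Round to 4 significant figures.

1.867 cal/grain × 4.184 J/cal ÷ 6.47989×10⁻⁵ kg/grain = 120550 J/kg
120550 J/kg ÷ 1000 J/kJ × 14.5939 kg/slug = 1759.29 kJ/slug

1759 kJ/slug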